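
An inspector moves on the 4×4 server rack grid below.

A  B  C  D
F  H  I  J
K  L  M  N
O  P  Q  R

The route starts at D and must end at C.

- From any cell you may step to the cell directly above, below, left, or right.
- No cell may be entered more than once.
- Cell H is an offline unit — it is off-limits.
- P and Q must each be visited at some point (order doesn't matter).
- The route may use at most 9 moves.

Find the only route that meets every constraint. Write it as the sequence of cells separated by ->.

D -> J -> N -> R -> Q -> P -> L -> M -> I -> C

The 9-move cap with required stops at P, Q leaves no slack for detours.
Route from D: down 3 to R, left 2 to P, up 1 to L, right 1 to M, up 2 to C — 9 moves in all.
Check: all required cells visited; 9 ≤ 9 moves.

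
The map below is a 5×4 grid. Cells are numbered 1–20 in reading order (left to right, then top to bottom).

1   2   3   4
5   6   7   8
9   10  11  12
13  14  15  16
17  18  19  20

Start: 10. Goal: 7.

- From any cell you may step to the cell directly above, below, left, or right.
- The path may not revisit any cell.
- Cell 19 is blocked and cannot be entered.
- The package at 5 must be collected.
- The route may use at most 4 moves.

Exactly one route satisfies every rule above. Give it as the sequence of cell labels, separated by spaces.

The budget equals the shortest possible length, so every move has to be on a shortest route through the required cells.
Route from 10: left to 9, up to 5, 2× right (reaching 7) — 4 moves in all.
Check: all required cells visited; 4 ≤ 4 moves.

10 9 5 6 7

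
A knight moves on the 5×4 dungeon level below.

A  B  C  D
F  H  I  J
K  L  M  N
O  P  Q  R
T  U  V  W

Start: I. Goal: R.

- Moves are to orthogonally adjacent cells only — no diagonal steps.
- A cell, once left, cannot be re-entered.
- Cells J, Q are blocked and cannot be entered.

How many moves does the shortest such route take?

The Manhattan distance from I to R is |2−4| + |3−4| = 3, so at least 3 moves are needed.
A route of 3 moves achieves this: I → M → N → R.
Since 3 matches the lower bound, it is optimal.

3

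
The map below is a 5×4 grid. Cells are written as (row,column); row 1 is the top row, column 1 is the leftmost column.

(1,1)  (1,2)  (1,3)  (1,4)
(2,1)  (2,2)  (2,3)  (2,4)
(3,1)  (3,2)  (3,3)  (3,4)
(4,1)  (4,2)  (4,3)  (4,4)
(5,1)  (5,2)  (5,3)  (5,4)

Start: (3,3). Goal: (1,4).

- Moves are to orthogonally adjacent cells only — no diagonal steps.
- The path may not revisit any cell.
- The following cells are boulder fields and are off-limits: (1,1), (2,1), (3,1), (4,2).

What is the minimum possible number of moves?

3

The Manhattan distance from (3,3) to (1,4) is |3−1| + |3−4| = 3, so at least 3 moves are needed.
A route of 3 moves achieves this: (3,3) → (2,3) → (1,3) → (1,4).
Since 3 matches the lower bound, it is optimal.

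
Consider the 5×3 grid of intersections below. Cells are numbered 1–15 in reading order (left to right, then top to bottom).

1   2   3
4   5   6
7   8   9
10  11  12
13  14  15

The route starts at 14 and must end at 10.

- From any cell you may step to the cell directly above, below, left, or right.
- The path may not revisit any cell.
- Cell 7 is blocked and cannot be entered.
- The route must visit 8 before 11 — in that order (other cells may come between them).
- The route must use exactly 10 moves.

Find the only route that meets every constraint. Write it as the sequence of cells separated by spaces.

The waypoints must appear in the order 8, 11, with no cell reused.
Route from 14: right to 15, 4× up (reaching 3), left to 2, 3× down (reaching 11), left to 10 — 10 moves in all.
Check: order respected (8 at step 8, 11 at step 9); 10 moves as required.

14 15 12 9 6 3 2 5 8 11 10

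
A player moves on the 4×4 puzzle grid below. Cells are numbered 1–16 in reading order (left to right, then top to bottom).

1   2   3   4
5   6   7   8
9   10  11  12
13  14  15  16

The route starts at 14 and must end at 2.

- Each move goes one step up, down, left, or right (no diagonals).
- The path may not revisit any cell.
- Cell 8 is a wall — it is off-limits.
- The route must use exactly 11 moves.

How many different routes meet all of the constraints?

2

Need simple routes of exactly 11 moves from 14 to 2 (Manhattan distance 3, so 4 moves are spent on a detour and 4 undoing it).
Enumerating: 14 15 16 12 11 7 6 10 9 5 1 2 | 14 15 16 12 11 10 9 5 6 7 3 2.
That gives 2 routes.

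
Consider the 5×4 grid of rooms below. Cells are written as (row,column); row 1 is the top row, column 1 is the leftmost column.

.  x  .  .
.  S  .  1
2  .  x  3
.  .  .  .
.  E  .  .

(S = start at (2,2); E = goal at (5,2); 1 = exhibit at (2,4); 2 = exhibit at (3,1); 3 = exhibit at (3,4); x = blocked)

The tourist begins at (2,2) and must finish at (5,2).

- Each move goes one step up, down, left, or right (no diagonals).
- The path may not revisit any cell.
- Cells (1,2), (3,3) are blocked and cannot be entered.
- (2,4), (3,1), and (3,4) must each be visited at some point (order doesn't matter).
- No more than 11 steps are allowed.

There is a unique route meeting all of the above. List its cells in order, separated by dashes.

The 11-move cap with required stops at (2,4), (3,1), (3,4) leaves no slack for detours.
Route from (2,2): 2× right (reaching (2,4)), 2× down (reaching (4,4)), 2× left (reaching (4,2)), up to (3,2), left to (3,1), 2× down (reaching (5,1)), right to (5,2) — 11 moves in all.
Check: all required cells visited; 11 ≤ 11 moves.

(2,2) - (2,3) - (2,4) - (3,4) - (4,4) - (4,3) - (4,2) - (3,2) - (3,1) - (4,1) - (5,1) - (5,2)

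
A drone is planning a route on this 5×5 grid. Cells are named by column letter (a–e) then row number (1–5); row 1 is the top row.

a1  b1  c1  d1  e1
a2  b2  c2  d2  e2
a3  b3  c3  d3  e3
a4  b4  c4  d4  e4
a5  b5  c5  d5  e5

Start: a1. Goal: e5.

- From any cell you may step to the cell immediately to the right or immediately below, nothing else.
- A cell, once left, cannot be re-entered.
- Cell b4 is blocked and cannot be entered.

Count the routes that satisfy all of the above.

A right/down-only route from a1 to e5 makes exactly 4 down-moves and 4 right-moves in some order.
With no other constraints that would be C(8,4) = 70 routes.
Subtract routes through each blocked cell (inclusion–exclusion for overlaps): − through b4: 16 → 54.
That gives 54 routes.

54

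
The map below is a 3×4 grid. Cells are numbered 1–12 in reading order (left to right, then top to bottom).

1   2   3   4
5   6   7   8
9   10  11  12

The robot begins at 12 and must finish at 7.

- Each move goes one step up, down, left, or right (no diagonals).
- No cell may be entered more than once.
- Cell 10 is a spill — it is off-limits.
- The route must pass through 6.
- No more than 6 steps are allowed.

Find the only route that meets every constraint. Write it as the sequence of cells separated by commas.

Any route must reach 6 and still end at 7 within 6 moves, so the order of the required stops is forced.
Route from 12: 2× up (reaching 4), 2× left (reaching 2), down to 6, right to 7 — 6 moves in all.
Check: all required cells visited; 6 ≤ 6 moves.

12, 8, 4, 3, 2, 6, 7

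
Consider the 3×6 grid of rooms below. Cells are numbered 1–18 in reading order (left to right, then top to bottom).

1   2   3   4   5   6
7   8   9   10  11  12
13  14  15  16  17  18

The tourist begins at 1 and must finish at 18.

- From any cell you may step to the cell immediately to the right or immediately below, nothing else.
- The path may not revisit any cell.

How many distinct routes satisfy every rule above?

A right/down-only route from 1 to 18 makes exactly 2 down-moves and 5 right-moves in some order.
With no other constraints that would be C(7,2) = 21 routes.
That gives 21 routes.

21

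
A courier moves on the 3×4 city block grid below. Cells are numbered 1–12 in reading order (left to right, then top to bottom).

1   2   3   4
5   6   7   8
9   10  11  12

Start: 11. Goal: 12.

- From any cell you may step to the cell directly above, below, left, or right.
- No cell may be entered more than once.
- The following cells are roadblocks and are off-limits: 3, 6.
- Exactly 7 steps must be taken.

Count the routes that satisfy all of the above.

Need simple routes of exactly 7 moves from 11 to 12 (Manhattan distance 1, so 3 moves are spent on a detour and 3 undoing it).
No route satisfies every constraint, so the count is 0.

0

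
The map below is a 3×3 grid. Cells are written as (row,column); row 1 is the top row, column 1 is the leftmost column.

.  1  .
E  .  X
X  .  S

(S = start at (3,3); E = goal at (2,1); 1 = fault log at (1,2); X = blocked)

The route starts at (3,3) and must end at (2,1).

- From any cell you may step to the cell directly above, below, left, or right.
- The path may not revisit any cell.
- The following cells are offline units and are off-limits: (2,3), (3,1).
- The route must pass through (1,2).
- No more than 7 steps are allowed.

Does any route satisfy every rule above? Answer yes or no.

One route that works: (3,3) → (3,2) → (2,2) → (1,2) → (1,1) → (2,1).

yes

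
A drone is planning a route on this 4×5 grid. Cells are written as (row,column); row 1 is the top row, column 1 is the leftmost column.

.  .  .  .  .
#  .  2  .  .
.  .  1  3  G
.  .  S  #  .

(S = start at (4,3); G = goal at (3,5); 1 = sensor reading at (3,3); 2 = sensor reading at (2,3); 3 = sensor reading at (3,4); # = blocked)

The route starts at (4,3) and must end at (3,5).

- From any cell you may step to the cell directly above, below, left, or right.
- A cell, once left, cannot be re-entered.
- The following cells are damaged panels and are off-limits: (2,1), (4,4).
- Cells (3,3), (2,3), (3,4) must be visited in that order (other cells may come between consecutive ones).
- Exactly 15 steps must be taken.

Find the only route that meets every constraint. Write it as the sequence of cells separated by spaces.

(4,3) (4,2) (4,1) (3,1) (3,2) (3,3) (2,3) (2,2) (1,2) (1,3) (1,4) (1,5) (2,5) (2,4) (3,4) (3,5)

The waypoints must appear in the order (3,3), (2,3), (3,4), with no cell reused.
Route from (4,3): left 2 to (4,1), up 1 to (3,1), right 2 to (3,3), up 1 to (2,3), left 1 to (2,2), up 1 to (1,2), right 3 to (1,5), down 1 to (2,5), left 1 to (2,4), down 1 to (3,4), right 1 to (3,5) — 15 moves in all.
Check: order respected (1 at step 5, 2 at step 6, 3 at step 14); 15 moves as required.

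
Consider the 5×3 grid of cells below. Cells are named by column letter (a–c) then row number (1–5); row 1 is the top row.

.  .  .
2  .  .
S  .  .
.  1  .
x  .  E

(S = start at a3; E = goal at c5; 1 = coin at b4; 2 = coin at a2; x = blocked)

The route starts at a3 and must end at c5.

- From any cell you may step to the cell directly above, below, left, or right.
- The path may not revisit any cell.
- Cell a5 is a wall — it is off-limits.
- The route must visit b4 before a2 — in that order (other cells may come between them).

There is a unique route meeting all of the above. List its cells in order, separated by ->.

a3 -> a4 -> b4 -> b3 -> b2 -> a2 -> a1 -> b1 -> c1 -> c2 -> c3 -> c4 -> c5

The waypoints must appear in the order b4, a2, with no cell reused.
Route from a3: down to a4, right to b4, 2× up (reaching b2), left to a2, up to a1, 2× right (reaching c1), 4× down (reaching c5) — 12 moves in all.
Check: order respected (1 at step 2, 2 at step 5).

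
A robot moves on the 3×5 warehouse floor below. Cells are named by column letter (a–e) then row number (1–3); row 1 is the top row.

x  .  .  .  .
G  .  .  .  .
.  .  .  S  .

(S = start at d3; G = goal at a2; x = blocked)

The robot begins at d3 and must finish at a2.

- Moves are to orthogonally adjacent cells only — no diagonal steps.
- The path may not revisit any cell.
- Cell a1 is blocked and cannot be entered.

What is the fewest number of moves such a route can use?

4

The Manhattan distance from d3 to a2 is |3−2| + |4−1| = 4, so at least 4 moves are needed.
A route of 4 moves achieves this: d3 → d2 → c2 → b2 → a2.
Since 4 matches the lower bound, it is optimal.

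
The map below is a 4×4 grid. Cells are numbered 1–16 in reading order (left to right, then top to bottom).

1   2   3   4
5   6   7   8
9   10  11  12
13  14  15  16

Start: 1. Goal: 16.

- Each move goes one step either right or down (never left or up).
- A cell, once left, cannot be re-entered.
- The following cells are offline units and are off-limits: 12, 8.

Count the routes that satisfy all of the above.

10

A right/down-only route from 1 to 16 makes exactly 3 down-moves and 3 right-moves in some order.
With no other constraints that would be C(6,3) = 20 routes.
Subtract routes through each blocked cell (inclusion–exclusion for overlaps): − through 8: 4 − through 12: 10 + through 8&12: 4 → 10.
That gives 10 routes.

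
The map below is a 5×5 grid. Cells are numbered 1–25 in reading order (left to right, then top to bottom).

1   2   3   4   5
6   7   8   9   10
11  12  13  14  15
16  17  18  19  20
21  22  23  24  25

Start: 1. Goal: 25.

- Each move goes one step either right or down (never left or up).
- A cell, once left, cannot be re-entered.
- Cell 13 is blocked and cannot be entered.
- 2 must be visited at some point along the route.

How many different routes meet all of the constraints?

17

A right/down-only route from 1 to 25 makes exactly 4 down-moves and 4 right-moves in some order.
With no other constraints that would be C(8,4) = 70 routes.
Split at 2 and multiply the segment counts (each segment already excludes blocked cells): 1→2: 1; 2→25: 17; product = 17.
That gives 17 routes.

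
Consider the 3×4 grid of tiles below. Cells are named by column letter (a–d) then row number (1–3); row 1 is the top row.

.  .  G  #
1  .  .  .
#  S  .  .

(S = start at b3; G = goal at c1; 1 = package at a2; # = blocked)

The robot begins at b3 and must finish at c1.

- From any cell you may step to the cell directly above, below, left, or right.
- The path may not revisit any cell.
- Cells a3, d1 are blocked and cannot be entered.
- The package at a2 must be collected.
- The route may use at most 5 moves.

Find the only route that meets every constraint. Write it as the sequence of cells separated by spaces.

The budget equals the shortest possible length, so every move has to be on a shortest route through the required cells.
Route from b3: up to b2, left to a2, up to a1, 2× right (reaching c1) — 5 moves in all.
Check: all required cells visited; 5 ≤ 5 moves.

b3 b2 a2 a1 b1 c1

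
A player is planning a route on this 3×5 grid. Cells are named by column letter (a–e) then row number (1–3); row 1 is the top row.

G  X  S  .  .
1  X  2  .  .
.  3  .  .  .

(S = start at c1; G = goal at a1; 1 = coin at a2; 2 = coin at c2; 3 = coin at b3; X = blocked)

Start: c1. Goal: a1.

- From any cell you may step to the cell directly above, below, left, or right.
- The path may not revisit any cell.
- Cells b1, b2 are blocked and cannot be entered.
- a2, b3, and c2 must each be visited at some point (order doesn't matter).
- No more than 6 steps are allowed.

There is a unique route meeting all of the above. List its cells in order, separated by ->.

c1 -> c2 -> c3 -> b3 -> a3 -> a2 -> a1

The 6-move cap with required stops at a2, b3, c2 leaves no slack for detours.
Route from c1: 2× down (reaching c3), 2× left (reaching a3), 2× up (reaching a1) — 6 moves in all.
Check: all required cells visited; 6 ≤ 6 moves.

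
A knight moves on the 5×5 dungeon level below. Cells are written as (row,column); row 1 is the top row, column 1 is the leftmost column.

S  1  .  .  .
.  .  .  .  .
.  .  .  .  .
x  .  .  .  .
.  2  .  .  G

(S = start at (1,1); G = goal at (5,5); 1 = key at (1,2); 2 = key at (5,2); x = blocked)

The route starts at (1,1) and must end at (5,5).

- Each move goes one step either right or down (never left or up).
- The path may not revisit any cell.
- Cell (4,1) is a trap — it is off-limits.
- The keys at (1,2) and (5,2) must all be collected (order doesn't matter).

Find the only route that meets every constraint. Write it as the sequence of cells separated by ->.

Moves only go right or down, so the column and row indices never decrease.
Route from (1,1): right 1 to (1,2), down 4 to (5,2), right 3 to (5,5) — 8 moves in all.
Check: all required cells visited.

(1,1) -> (1,2) -> (2,2) -> (3,2) -> (4,2) -> (5,2) -> (5,3) -> (5,4) -> (5,5)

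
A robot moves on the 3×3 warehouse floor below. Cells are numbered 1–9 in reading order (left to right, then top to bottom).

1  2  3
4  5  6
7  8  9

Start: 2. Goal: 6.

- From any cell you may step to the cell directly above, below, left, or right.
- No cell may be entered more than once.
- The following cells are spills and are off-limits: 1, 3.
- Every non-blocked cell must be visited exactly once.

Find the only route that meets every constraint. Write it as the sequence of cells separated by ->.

Need to visit all 7 open cells exactly once, starting at 2 and ending at 6.
Cell 7 has only two open neighbours (4 and 8), so the path must pass straight through it: one of those is the cell it's entered from and the other is where it exits.
Route from 2: down to 5, left to 4, down to 7, 2× right (reaching 9), up to 6 — 6 moves in all.
Check: all 7 open cells covered.

2 -> 5 -> 4 -> 7 -> 8 -> 9 -> 6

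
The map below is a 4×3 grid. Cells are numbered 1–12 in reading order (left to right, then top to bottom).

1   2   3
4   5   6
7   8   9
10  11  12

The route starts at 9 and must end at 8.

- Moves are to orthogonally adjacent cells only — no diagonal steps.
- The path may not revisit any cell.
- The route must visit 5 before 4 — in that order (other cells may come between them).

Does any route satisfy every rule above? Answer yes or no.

One route that works: 9 → 6 → 5 → 4 → 7 → 8.

yes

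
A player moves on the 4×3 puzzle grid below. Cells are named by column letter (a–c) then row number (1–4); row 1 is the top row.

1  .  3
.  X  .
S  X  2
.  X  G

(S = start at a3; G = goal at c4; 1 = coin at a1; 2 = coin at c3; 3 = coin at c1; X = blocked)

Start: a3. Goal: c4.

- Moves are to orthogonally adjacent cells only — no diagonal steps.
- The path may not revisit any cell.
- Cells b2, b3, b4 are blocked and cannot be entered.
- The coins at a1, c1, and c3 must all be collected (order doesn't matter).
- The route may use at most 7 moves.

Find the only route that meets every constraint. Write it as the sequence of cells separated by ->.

a3 -> a2 -> a1 -> b1 -> c1 -> c2 -> c3 -> c4

The budget equals the shortest possible length, so every move has to be on a shortest route through the required cells.
Route from a3: up 2 to a1, right 2 to c1, down 3 to c4 — 7 moves in all.
Check: all required cells visited; 7 ≤ 7 moves.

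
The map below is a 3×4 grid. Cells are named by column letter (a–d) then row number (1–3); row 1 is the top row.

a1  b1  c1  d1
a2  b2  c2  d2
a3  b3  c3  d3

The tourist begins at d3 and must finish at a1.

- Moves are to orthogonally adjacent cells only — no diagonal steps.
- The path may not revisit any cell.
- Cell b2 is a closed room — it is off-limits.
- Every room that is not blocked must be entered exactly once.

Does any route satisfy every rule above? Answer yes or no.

no

Colour the cells like a checkerboard: each orthogonal step flips colour, so a Hamiltonian route alternates colours. Here there are 5 cells of one colour and 6 of the other, with start on the opposite colour to the goal — the counts and endpoints can't be arranged into an alternating sequence of length 11, so no Hamiltonian route exists.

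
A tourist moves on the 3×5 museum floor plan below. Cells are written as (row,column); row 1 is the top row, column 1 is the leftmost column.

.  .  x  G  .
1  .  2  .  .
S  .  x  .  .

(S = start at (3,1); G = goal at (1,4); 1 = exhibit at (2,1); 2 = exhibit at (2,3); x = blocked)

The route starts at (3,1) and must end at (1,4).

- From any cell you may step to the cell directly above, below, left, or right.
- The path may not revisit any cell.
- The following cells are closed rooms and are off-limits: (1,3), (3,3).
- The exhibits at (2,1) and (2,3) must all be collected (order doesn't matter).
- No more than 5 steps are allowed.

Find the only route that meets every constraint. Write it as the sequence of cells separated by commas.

Any route must reach (2,1) and (2,3) and still end at (1,4) within 5 moves, so the order of the required stops is forced.
Route from (3,1): up to (2,1), 3× right (reaching (2,4)), up to (1,4) — 5 moves in all.
Check: all required cells visited; 5 ≤ 5 moves.

(3,1), (2,1), (2,2), (2,3), (2,4), (1,4)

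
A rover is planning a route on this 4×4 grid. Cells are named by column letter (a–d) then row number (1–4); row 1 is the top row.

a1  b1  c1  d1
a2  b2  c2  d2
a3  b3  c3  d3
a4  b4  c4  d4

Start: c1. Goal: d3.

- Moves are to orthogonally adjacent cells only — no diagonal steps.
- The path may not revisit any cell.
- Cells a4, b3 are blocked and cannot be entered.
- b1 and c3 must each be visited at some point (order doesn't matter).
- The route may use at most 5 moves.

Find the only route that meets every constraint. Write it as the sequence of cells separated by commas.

c1, b1, b2, c2, c3, d3

Any route must reach b1 and c3 and still end at d3 within 5 moves, so the order of the required stops is forced.
Route from c1: left to b1, down to b2, right to c2, down to c3, right to d3 — 5 moves in all.
Check: all required cells visited; 5 ≤ 5 moves.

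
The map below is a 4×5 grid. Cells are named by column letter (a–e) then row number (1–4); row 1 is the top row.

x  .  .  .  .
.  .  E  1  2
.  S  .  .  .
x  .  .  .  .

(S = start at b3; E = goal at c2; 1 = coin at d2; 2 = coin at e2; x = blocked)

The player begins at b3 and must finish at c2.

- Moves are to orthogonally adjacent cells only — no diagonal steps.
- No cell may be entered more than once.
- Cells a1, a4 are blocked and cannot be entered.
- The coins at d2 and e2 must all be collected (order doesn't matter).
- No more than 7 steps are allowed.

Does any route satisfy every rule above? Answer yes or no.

One route that works: b3 → c3 → d3 → e3 → e2 → d2 → c2.

yes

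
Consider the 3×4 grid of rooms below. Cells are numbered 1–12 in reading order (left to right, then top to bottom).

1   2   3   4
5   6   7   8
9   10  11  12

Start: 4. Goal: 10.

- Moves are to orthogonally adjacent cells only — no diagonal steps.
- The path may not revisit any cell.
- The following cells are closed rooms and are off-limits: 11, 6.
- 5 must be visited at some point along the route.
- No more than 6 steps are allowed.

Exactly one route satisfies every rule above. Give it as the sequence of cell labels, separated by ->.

Any route must reach 5 and still end at 10 within 6 moves, so the order of the required stops is forced.
Route from 4: 3× left (reaching 1), 2× down (reaching 9), right to 10 — 6 moves in all.
Check: all required cells visited; 6 ≤ 6 moves.

4 -> 3 -> 2 -> 1 -> 5 -> 9 -> 10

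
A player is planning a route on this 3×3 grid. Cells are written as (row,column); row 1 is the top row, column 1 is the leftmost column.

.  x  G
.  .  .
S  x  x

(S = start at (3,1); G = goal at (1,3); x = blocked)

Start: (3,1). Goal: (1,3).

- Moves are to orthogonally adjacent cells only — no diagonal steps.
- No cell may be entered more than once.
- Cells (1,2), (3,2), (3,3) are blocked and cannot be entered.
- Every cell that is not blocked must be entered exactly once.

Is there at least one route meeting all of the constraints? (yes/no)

no

Cell (1,1) has only one open neighbour but is neither the start nor the goal, so a Hamiltonian route would have to both enter and leave it through the same neighbour — impossible without revisiting.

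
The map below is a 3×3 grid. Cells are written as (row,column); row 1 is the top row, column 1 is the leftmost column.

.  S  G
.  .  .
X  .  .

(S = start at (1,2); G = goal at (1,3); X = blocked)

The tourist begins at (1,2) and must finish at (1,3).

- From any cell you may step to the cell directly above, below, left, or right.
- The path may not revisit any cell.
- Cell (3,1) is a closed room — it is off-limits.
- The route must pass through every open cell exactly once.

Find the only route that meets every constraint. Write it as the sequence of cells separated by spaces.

(1,2) (1,1) (2,1) (2,2) (3,2) (3,3) (2,3) (1,3)

Need to visit all 8 open cells exactly once, starting at (1,2) and ending at (1,3).
Cell (3,3) has only two open neighbours ((2,3) and (3,2)), so the path must pass straight through it: one of those is the cell it's entered from and the other is where it exits.
Route from (1,2): left to (1,1), down to (2,1), right to (2,2), down to (3,2), right to (3,3), 2× up (reaching (1,3)) — 7 moves in all.
Check: all 8 open cells covered.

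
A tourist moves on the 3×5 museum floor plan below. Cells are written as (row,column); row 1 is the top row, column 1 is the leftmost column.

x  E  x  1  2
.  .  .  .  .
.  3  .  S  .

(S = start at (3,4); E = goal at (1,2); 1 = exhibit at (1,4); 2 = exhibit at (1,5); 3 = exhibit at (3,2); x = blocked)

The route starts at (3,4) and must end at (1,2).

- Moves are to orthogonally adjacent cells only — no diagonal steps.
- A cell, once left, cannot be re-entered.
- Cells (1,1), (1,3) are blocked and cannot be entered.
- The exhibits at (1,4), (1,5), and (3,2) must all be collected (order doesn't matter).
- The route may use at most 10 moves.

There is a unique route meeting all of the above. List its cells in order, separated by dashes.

The budget equals the shortest possible length, so every move has to be on a shortest route through the required cells.
Route from (3,4): right to (3,5), 2× up (reaching (1,5)), left to (1,4), down to (2,4), left to (2,3), down to (3,3), left to (3,2), 2× up (reaching (1,2)) — 10 moves in all.
Check: all required cells visited; 10 ≤ 10 moves.

(3,4) - (3,5) - (2,5) - (1,5) - (1,4) - (2,4) - (2,3) - (3,3) - (3,2) - (2,2) - (1,2)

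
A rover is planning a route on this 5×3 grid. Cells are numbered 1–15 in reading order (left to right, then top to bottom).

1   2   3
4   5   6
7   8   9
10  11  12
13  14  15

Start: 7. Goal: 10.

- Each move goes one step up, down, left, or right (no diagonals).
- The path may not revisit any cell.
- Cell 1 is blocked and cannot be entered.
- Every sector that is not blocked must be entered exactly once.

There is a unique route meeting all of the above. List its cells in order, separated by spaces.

Need to visit all 14 open cells exactly once, starting at 7 and ending at 10.
Route from 7: up 1 to 4, right 1 to 5, up 1 to 2, right 1 to 3, down 2 to 9, left 1 to 8, down 1 to 11, right 1 to 12, down 1 to 15, left 2 to 13, up 1 to 10 — 13 moves in all.
Check: all 14 open cells covered.

7 4 5 2 3 6 9 8 11 12 15 14 13 10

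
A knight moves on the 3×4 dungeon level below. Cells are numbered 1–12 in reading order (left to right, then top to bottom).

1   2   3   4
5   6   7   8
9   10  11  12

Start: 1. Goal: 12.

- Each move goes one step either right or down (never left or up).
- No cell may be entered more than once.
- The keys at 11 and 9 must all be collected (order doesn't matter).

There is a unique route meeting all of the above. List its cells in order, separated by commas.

1, 5, 9, 10, 11, 12

Moves only go right or down, so the column and row indices never decrease.
Route from 1: down 2 to 9, right 3 to 12 — 5 moves in all.
Check: all required cells visited.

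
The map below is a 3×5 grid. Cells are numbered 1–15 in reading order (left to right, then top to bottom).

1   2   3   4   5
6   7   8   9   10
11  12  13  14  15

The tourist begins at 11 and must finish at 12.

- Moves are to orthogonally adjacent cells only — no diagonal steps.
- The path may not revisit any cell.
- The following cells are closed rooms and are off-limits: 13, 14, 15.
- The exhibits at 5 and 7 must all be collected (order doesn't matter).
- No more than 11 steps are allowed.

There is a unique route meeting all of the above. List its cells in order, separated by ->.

Any route must reach 5 and 7 and still end at 12 within 11 moves, so the order of the required stops is forced.
Route from 11: 2× up (reaching 1), 4× right (reaching 5), down to 10, 3× left (reaching 7), down to 12 — 11 moves in all.
Check: all required cells visited; 11 ≤ 11 moves.

11 -> 6 -> 1 -> 2 -> 3 -> 4 -> 5 -> 10 -> 9 -> 8 -> 7 -> 12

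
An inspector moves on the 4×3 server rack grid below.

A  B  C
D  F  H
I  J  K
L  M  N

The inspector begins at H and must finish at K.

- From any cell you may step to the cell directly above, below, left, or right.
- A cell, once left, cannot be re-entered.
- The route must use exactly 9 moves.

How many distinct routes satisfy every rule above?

Need simple routes of exactly 9 moves from H to K (Manhattan distance 1, so 4 moves are spent on a detour and 4 undoing it).
Branch systematically from the start, pruning whenever the remaining move budget drops below the Manhattan distance to K or differs from it in parity. Grouping the completions by first move — via C: 8; via F: 3 (no valid completion starts via K) — and summing: 8 + 3 = 11.
That gives 11 routes.

11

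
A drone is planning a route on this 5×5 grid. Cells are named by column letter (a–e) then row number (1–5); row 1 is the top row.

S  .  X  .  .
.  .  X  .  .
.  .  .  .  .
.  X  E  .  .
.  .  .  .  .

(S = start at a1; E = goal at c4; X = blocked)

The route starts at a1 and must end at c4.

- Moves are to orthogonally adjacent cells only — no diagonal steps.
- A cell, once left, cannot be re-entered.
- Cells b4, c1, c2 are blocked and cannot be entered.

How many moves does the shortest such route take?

5

The Manhattan distance from a1 to c4 is |1−4| + |1−3| = 5, so at least 5 moves are needed.
A route of 5 moves achieves this: a1 → a2 → a3 → b3 → c3 → c4.
Since 5 matches the lower bound, it is optimal.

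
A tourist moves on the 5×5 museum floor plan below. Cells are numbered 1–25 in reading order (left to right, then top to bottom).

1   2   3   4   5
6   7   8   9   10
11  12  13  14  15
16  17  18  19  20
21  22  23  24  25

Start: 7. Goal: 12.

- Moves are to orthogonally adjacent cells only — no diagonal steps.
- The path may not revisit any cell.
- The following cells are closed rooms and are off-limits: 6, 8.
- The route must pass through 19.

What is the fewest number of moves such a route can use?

Any route passes through 19 somewhere between 7 and 12. Summing Manhattan distances along the two legs (7 → 19 → 12) gives a lower bound of 4 + 3 = 7 moves.
The shortest route satisfying every rule uses 9 moves: 7 → 2 → 3 → 4 → 9 → 14 → 19 → 18 → 13 → 12.
The bound of 7 isn't tight here; checking systematically, no route of length 7 through 8 satisfies every constraint, so 9 is the minimum.

9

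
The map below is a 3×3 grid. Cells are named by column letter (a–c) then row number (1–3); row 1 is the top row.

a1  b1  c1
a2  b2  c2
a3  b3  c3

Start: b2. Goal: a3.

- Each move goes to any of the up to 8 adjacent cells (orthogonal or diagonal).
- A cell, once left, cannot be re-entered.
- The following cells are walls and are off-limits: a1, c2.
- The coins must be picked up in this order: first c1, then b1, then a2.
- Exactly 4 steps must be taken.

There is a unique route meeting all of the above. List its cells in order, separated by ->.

The waypoints must appear in the order c1, b1, a2, with no cell reused.
Route from b2: up-right to c1, left to b1, down-left to a2, down to a3 — 4 moves in all.
Check: order respected (c1 at step 1, b1 at step 2, a2 at step 3); 4 moves as required.

b2 -> c1 -> b1 -> a2 -> a3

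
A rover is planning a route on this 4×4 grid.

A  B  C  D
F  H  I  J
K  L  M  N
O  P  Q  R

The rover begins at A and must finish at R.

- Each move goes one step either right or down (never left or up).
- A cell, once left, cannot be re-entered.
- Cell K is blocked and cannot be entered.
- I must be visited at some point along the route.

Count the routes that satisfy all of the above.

A right/down-only route from A to R makes exactly 3 down-moves and 3 right-moves in some order.
With no other constraints that would be C(6,3) = 20 routes.
Split at I and multiply the segment counts (each segment already excludes blocked cells): A→I: 3; I→R: 3; product = 9.
That gives 9 routes.

9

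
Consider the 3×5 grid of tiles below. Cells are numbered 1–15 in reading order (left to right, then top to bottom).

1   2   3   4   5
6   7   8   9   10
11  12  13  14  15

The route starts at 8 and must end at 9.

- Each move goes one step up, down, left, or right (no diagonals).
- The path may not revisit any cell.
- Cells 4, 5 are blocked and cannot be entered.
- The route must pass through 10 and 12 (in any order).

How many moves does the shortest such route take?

7

Any route passes through 10 and 12 in some order between 8 and 9. Summing Manhattan distances along each leg and taking the cheapest ordering (8 → 12 → 10 → 9) gives a lower bound of 2 + 4 + 1 = 7 moves.
A route of 7 moves achieves this: 8 → 7 → 12 → 13 → 14 → 15 → 10 → 9.
Since 7 matches the lower bound, it is optimal.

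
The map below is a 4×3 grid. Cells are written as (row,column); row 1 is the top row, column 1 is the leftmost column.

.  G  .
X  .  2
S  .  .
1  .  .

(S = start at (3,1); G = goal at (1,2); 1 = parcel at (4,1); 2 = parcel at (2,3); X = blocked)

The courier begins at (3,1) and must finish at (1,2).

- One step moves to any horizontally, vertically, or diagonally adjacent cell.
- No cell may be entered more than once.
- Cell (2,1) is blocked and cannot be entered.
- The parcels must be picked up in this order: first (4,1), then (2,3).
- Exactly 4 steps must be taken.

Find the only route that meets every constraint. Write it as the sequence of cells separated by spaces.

(3,1) (4,1) (3,2) (2,3) (1,2)

The waypoints must appear in the order (4,1), (2,3), with no cell reused.
Route from (3,1): down 1 to (4,1), up-right 2 to (2,3), up-left 1 to (1,2) — 4 moves in all.
Check: order respected (1 at step 1, 2 at step 3); 4 moves as required.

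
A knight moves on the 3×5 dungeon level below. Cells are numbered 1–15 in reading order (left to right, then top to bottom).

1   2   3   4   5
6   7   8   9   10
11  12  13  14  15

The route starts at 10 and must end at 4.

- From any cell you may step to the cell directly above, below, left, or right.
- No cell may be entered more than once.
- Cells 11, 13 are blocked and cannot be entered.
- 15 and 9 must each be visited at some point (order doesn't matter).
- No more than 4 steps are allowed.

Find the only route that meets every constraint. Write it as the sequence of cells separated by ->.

10 -> 15 -> 14 -> 9 -> 4

The 4-move cap with required stops at 15, 9 leaves no slack for detours.
Route from 10: down 1 to 15, left 1 to 14, up 2 to 4 — 4 moves in all.
Check: all required cells visited; 4 ≤ 4 moves.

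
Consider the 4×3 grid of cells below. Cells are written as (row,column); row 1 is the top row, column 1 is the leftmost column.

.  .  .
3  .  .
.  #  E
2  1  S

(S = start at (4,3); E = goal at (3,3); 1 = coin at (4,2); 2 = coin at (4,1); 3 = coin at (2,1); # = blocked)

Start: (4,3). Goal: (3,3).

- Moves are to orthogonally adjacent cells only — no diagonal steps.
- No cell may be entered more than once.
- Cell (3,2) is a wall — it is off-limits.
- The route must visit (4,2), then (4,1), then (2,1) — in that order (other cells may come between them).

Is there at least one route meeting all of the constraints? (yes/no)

One route that works: (4,3) → (4,2) → (4,1) → (3,1) → (2,1) → (2,2) → (2,3) → (3,3).

yes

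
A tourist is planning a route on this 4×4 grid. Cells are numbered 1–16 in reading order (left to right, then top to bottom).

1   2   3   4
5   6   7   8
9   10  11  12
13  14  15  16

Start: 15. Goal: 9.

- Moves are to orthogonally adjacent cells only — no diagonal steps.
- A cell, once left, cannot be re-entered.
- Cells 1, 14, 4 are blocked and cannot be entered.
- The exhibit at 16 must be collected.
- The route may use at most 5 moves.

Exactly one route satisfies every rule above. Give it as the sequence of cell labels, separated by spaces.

15 16 12 11 10 9

The 5-move cap with required stops at 16 leaves no slack for detours.
Route from 15: right 1 to 16, up 1 to 12, left 3 to 9 — 5 moves in all.
Check: all required cells visited; 5 ≤ 5 moves.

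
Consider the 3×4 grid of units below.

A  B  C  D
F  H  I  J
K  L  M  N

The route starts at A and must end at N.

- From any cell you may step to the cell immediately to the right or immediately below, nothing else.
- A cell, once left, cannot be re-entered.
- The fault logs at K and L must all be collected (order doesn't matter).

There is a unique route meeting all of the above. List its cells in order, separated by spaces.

Moves only go right or down, so the column and row indices never decrease.
Route from A: down 2 to K, right 3 to N — 5 moves in all.
Check: all required cells visited.

A F K L M N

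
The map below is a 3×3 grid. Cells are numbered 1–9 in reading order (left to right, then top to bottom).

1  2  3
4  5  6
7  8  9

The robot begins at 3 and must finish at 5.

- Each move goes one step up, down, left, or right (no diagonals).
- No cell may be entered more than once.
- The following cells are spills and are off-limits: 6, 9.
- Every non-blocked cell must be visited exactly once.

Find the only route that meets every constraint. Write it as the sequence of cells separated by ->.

Need to visit all 7 open cells exactly once, starting at 3 and ending at 5.
Route from 3: 2× left (reaching 1), 2× down (reaching 7), right to 8, up to 5 — 6 moves in all.
Check: all 7 open cells covered.

3 -> 2 -> 1 -> 4 -> 7 -> 8 -> 5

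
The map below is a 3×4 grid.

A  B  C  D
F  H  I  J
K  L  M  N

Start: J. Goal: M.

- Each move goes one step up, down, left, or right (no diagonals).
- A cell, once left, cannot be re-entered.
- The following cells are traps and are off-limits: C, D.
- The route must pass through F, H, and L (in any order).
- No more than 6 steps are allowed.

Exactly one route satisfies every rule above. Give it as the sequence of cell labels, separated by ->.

The budget equals the shortest possible length, so every move has to be on a shortest route through the required cells.
Route from J: 3× left (reaching F), down to K, 2× right (reaching M) — 6 moves in all.
Check: all required cells visited; 6 ≤ 6 moves.

J -> I -> H -> F -> K -> L -> M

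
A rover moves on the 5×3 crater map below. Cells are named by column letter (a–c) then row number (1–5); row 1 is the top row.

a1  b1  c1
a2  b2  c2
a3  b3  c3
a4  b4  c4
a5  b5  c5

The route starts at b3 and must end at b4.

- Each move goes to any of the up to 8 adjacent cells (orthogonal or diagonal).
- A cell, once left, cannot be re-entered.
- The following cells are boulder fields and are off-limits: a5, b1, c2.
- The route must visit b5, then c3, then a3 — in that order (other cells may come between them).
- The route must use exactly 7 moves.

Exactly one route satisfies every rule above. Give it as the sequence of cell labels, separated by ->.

b3 -> a4 -> b5 -> c4 -> c3 -> b2 -> a3 -> b4

The waypoints must appear in the order b5, c3, a3, with no cell reused.
Route from b3: down-left 1 to a4, down-right 1 to b5, up-right 1 to c4, up 1 to c3, up-left 1 to b2, down-left 1 to a3, down-right 1 to b4 — 7 moves in all.
Check: order respected (b5 at step 2, c3 at step 4, a3 at step 6); 7 moves as required.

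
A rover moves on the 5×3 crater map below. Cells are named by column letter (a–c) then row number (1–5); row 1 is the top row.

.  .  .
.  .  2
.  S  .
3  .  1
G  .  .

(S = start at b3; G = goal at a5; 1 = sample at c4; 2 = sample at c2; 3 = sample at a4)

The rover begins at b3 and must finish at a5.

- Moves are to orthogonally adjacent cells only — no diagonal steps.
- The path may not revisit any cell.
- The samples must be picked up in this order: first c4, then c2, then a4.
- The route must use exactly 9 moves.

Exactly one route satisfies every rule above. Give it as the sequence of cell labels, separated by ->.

b3 -> b4 -> c4 -> c3 -> c2 -> b2 -> a2 -> a3 -> a4 -> a5

The waypoints must appear in the order c4, c2, a4, with no cell reused.
Route from b3: down to b4, right to c4, 2× up (reaching c2), 2× left (reaching a2), 3× down (reaching a5) — 9 moves in all.
Check: order respected (1 at step 2, 2 at step 4, 3 at step 8); 9 moves as required.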